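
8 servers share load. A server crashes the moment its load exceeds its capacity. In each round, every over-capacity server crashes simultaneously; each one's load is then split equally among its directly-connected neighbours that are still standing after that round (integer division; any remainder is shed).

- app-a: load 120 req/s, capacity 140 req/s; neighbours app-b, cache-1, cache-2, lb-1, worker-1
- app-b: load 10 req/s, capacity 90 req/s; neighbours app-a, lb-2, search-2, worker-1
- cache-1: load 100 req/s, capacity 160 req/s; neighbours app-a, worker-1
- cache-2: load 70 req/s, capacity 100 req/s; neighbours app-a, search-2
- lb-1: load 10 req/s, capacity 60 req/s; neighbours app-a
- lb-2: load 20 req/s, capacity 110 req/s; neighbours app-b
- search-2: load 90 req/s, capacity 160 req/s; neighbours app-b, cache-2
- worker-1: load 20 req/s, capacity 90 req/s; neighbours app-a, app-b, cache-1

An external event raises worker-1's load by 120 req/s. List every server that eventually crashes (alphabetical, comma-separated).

Round 1 — worker-1 at 140 > 90. worker-1 crashes.
  worker-1 sheds 140 req/s to app-a, app-b, cache-1: 46 each (2 lost).
    app-a: 120+46 = 166 > 140
    app-b: 10+46 = 56 ≤ 90
    cache-1: 100+46 = 146 ≤ 160
Round 2 — app-a crashes.
  app-a sheds 166 req/s to app-b, cache-1, cache-2, lb-1: 41 each (2 lost).
    app-b: 56+41 = 97 > 90
    cache-1: 146+41 = 187 > 160
    cache-2: 70+41 = 111 > 100
    lb-1: 10+41 = 51 ≤ 60
Round 3 — app-b, cache-1, cache-2 crash.
  app-b sheds 97 req/s to lb-2, search-2: 48 each (1 lost).
    lb-2: 20+48 = 68 ≤ 110
    search-2: 90+48 = 138 ≤ 160
  cache-1 sheds 187 req/s: no online neighbours, lost.
  cache-2 sheds 111 req/s to search-2: 111 each.
    search-2: 138+111 = 249 > 160
Round 4 — search-2 crashes.
  search-2 sheds 249 req/s: no online neighbours, lost.
No further crashes.

app-a, app-b, cache-1, cache-2, search-2, worker-1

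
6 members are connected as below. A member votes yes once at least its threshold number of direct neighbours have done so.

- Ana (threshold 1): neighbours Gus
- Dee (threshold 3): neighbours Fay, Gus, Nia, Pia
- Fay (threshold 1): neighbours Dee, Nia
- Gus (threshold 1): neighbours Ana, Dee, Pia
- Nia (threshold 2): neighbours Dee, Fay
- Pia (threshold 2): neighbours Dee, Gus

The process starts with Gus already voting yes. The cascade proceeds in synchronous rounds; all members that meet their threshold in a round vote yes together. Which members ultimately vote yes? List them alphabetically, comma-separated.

Ana, Gus

Round 1 — Gus votes yes (initial).
Round 2 — checking thresholds:
  Ana: 1 of 1 neighbours ≥ 1, votes yes.
  Dee: 1 of 4 neighbours < 3, holds.
  Pia: 1 of 2 neighbours < 2, holds.
Round 3 — no new yes votes; cascade stops.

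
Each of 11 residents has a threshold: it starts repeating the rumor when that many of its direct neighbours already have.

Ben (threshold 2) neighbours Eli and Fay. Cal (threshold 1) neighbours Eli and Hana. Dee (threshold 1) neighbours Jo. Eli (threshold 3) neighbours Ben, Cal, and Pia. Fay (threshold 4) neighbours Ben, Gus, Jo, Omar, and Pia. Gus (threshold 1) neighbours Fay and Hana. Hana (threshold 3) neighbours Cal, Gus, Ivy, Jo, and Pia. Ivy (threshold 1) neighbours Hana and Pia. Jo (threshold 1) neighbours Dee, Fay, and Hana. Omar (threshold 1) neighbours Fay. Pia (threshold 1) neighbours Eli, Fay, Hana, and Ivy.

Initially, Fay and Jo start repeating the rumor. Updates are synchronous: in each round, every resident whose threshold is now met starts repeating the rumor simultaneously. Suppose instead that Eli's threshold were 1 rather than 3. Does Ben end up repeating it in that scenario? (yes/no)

yes

With Eli's threshold at 1:
Round 1 — Fay, Jo start repeating the rumor (initial).
Round 2 — checking thresholds:
  Ben: 1 of 2 neighbours < 2, holds.
  Dee: 1 of 1 neighbours ≥ 1, starts repeating the rumor.
  Gus: 1 of 2 neighbours ≥ 1, starts repeating the rumor.
  Hana: 1 of 5 neighbours < 3, holds.
  Omar: 1 of 1 neighbours ≥ 1, starts repeating the rumor.
  Pia: 1 of 4 neighbours ≥ 1, starts repeating the rumor.
Round 3 — checking thresholds:
  Ben: 1 of 2 neighbours < 2, holds.
  Eli: 1 of 3 neighbours ≥ 1, starts repeating the rumor.
  Hana: 3 of 5 neighbours ≥ 3, starts repeating the rumor.
  Ivy: 1 of 2 neighbours ≥ 1, starts repeating the rumor.
Round 4 — checking thresholds:
  Ben: 2 of 2 neighbours ≥ 2, starts repeating the rumor.
  Cal: 2 of 2 neighbours ≥ 1, starts repeating the rumor.
Round 5 — no new spreads; cascade stops.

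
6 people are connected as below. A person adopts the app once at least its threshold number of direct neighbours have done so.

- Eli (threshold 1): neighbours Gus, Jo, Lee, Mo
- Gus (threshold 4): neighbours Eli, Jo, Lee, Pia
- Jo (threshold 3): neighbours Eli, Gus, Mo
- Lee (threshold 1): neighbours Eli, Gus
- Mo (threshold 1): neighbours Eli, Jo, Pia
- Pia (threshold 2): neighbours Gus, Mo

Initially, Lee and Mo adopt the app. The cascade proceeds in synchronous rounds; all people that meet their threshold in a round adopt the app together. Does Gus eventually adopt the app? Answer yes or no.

Round 1 — Lee, Mo adopt the app (initial).
Round 2 — checking thresholds:
  Eli: 2 of 4 neighbours ≥ 1, adopts the app.
  Gus: 1 of 4 neighbours < 4, not yet.
  Jo: 1 of 3 neighbours < 3, not yet.
  Pia: 1 of 2 neighbours < 2, not yet.
Round 3 — no new adoptions; cascade stops.

no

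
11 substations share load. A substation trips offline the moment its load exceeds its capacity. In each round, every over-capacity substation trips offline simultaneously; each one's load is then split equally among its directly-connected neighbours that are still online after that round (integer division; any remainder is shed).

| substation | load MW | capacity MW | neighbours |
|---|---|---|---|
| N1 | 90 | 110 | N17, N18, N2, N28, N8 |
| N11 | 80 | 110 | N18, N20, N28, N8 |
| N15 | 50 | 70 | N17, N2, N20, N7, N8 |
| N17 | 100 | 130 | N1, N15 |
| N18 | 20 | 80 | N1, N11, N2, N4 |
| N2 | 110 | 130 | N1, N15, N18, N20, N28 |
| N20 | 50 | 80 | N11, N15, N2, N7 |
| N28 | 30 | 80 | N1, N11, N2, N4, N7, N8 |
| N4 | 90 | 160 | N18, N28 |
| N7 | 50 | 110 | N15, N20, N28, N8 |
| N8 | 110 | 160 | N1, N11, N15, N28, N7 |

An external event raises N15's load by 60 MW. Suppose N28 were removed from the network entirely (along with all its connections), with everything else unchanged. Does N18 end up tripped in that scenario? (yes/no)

yes

With N28 removed:
Round 1 — N15 at 110 > 70. N15 trips offline.
  N15 sheds 110 MW to N17, N2, N20, N7, N8: 22 each.
    N17: 100+22 = 122 ≤ 130
    N2: 110+22 = 132 > 130
    N20: 50+22 = 72 ≤ 80
    N7: 50+22 = 72 ≤ 110
    N8: 110+22 = 132 ≤ 160
Round 2 — N2 trips offline.
  N2 sheds 132 MW to N1, N18, N20: 44 each.
    N1: 90+44 = 134 > 110
    N18: 20+44 = 64 ≤ 80
    N20: 72+44 = 116 > 80
Round 3 — N1, N20 trip offline.
  N1 sheds 134 MW to N17, N18, N8: 44 each (2 lost).
    N17: 122+44 = 166 > 130
    N18: 64+44 = 108 > 80
    N8: 132+44 = 176 > 160
  N20 sheds 116 MW to N11, N7: 58 each.
    N11: 80+58 = 138 > 110
    N7: 72+58 = 130 > 110
Round 4 — N11, N17, N18, N7, N8 trip offline.
  N11 sheds 138 MW: no online neighbours, lost.
  N17 sheds 166 MW: no online neighbours, lost.
  N18 sheds 108 MW to N4: 108 each.
    N4: 90+108 = 198 > 160
  N7 sheds 130 MW: no online neighbours, lost.
  N8 sheds 176 MW: no online neighbours, lost.
Round 5 — N4 trips offline.
  N4 sheds 198 MW: no online neighbours, lost.
No further trips.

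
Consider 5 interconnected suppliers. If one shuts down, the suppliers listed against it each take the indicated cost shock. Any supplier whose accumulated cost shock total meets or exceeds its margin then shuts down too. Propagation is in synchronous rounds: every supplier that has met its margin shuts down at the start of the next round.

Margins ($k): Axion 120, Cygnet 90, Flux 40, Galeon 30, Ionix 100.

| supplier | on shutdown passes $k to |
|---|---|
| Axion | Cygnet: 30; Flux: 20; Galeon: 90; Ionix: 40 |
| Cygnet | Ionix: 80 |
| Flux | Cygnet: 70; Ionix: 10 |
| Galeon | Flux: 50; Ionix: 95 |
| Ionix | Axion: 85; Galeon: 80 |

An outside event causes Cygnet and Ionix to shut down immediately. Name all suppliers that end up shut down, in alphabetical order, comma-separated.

Round 1 — Cygnet, Ionix shut down (initial).
  Axion: +85 → 85 < 120
  Galeon: +80 → 80 ≥ 30
Round 2 — Galeon shuts down.
  Flux: +50 → 50 ≥ 40
Round 3 — Flux shuts down.
No further shutdowns.

Cygnet, Flux, Galeon, Ionix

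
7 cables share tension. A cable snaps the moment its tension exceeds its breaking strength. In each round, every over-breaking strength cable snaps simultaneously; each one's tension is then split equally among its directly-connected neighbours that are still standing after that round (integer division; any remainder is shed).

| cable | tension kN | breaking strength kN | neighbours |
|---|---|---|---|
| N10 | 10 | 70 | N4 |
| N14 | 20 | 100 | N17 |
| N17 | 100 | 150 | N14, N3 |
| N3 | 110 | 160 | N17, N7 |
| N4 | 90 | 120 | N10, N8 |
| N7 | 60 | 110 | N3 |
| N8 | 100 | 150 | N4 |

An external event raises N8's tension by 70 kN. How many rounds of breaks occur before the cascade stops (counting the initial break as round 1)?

3

Round 1 — N8 at 170 > 150. N8 snaps.
  N8 sheds 170 kN to N4: 170 each.
    N4: 90+170 = 260 > 120
Round 2 — N4 snaps.
  N4 sheds 260 kN to N10: 260 each.
    N10: 10+260 = 270 > 70
Round 3 — N10 snaps.
  N10 sheds 270 kN: no online neighbours, lost.
No further breaks.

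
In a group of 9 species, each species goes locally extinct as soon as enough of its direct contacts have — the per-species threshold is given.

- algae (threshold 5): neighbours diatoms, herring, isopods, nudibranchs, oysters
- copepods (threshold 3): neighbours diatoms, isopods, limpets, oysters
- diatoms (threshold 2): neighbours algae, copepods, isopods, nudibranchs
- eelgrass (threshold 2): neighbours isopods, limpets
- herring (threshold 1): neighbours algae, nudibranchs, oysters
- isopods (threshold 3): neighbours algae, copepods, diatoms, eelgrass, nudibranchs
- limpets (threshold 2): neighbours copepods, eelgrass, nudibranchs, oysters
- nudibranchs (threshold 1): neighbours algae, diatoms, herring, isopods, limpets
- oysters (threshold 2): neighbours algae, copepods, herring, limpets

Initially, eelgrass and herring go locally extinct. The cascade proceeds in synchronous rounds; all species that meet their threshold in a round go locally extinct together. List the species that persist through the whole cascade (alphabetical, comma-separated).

algae, copepods, diatoms, isopods

Round 1 — eelgrass, herring go locally extinct (initial).
Round 2 — checking thresholds:
  algae: 1 of 5 neighbours < 5, not yet.
  isopods: 1 of 5 neighbours < 3, not yet.
  limpets: 1 of 4 neighbours < 2, not yet.
  nudibranchs: 1 of 5 neighbours ≥ 1, goes locally extinct.
  oysters: 1 of 4 neighbours < 2, not yet.
Round 3 — checking thresholds:
  algae: 2 of 5 neighbours < 5, not yet.
  diatoms: 1 of 4 neighbours < 2, not yet.
  isopods: 2 of 5 neighbours < 3, not yet.
  limpets: 2 of 4 neighbours ≥ 2, goes locally extinct.
  oysters: 1 of 4 neighbours < 2, not yet.
Round 4 — checking thresholds:
  algae: 2 of 5 neighbours < 5, not yet.
  copepods: 1 of 4 neighbours < 3, not yet.
  diatoms: 1 of 4 neighbours < 2, not yet.
  isopods: 2 of 5 neighbours < 3, not yet.
  oysters: 2 of 4 neighbours ≥ 2, goes locally extinct.
Round 5 — no new extinctions; cascade stops.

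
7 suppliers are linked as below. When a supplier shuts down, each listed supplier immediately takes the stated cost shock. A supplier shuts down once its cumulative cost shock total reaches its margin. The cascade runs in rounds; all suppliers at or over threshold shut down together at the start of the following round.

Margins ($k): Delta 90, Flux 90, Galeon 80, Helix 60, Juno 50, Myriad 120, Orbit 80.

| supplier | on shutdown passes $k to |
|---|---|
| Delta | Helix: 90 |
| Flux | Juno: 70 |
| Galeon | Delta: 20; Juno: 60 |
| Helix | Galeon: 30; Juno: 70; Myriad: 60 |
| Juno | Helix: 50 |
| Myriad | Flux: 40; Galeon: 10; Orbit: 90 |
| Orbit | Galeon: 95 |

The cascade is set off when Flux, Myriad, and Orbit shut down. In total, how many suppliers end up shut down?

Round 1 — Flux, Myriad, Orbit shut down (initial).
  Galeon: +10+95 → 105 ≥ 80
  Juno: +70 → 70 ≥ 50
Round 2 — Galeon, Juno shut down.
  Delta: +20 → 20 < 90
  Helix: +50 → 50 < 60
No further shutdowns.

5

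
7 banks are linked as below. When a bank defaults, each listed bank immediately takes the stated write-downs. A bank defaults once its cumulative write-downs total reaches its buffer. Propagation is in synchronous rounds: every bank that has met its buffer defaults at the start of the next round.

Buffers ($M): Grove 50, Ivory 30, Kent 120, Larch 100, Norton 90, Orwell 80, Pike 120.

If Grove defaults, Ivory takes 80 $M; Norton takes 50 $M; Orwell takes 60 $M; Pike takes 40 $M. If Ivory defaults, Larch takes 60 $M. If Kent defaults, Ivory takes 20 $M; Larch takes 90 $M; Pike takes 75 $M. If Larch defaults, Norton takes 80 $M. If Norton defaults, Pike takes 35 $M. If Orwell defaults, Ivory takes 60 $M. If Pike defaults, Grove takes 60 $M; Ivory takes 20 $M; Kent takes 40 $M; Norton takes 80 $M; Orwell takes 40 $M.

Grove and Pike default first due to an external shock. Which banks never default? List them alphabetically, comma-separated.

Round 1 — Grove, Pike default (initial).
  Ivory: +80+20 → 100 ≥ 30
  Kent: +40 → 40 < 120
  Norton: +50+80 → 130 ≥ 90
  Orwell: +60+40 → 100 ≥ 80
Round 2 — Ivory, Norton, Orwell default.
  Larch: +60 → 60 < 100
No further defaults.

Kent, Larch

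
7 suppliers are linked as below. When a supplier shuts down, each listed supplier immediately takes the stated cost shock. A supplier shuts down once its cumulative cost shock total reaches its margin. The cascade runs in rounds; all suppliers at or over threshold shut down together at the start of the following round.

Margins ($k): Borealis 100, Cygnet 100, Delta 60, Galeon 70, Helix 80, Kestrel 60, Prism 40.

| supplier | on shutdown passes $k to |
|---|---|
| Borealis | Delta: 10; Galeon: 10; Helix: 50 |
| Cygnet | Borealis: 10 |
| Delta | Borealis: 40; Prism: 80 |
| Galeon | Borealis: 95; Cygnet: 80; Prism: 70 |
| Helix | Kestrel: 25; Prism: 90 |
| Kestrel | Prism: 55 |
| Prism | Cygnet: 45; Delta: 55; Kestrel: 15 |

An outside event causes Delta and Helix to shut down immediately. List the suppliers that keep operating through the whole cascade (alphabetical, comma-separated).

Round 1 — Delta, Helix shut down (initial).
  Borealis: +40 → 40 < 100
  Kestrel: +25 → 25 < 60
  Prism: +80+90 → 170 ≥ 40
Round 2 — Prism shuts down.
  Cygnet: +45 → 45 < 100
  Kestrel: +15 → 40 < 60
No further shutdowns.

Borealis, Cygnet, Galeon, Kestrel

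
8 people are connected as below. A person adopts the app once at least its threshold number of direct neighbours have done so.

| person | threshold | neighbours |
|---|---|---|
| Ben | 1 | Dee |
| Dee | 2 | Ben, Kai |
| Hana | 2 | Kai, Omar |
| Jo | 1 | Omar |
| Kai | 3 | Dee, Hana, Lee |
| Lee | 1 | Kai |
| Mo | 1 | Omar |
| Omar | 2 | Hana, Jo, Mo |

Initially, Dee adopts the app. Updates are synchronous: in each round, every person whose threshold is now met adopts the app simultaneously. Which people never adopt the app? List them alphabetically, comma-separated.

Hana, Jo, Kai, Lee, Mo, Omar

Round 1 — Dee adopts the app (initial).
Round 2 — checking thresholds:
  Ben: 1 of 1 neighbours ≥ 1, adopts the app.
  Kai: 1 of 3 neighbours < 3, not yet.
Round 3 — no new adoptions; cascade stops.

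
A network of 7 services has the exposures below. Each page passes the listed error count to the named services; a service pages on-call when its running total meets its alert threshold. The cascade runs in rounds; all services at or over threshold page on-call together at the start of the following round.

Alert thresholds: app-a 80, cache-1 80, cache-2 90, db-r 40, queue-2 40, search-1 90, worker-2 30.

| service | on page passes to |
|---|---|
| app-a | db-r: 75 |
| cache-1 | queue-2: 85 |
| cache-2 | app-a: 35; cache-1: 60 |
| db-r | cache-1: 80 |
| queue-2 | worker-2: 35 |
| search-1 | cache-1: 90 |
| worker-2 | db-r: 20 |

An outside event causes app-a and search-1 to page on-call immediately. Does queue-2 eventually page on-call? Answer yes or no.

yes

Round 1 — app-a, search-1 page on-call (initial).
  cache-1: +90 → 90 ≥ 80
  db-r: +75 → 75 ≥ 40
Round 2 — cache-1, db-r page on-call.
  queue-2: +85 → 85 ≥ 40
Round 3 — queue-2 pages on-call.
  worker-2: +35 → 35 ≥ 30
Round 4 — worker-2 pages on-call.
No further pages.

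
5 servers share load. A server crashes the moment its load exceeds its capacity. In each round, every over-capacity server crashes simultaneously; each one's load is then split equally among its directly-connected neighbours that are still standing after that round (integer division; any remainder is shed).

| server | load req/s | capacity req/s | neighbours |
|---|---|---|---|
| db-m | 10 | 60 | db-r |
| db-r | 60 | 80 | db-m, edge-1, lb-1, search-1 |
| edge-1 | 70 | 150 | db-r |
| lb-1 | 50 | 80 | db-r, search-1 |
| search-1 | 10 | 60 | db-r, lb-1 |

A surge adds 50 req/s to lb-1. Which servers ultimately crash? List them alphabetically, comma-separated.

db-r, lb-1, search-1

Round 1 — lb-1 at 100 > 80. lb-1 crashes.
  lb-1 sheds 100 req/s to db-r, search-1: 50 each.
    db-r: 60+50 = 110 > 80
    search-1: 10+50 = 60 ≤ 60
Round 2 — db-r crashes.
  db-r sheds 110 req/s to db-m, edge-1, search-1: 36 each (2 lost).
    db-m: 10+36 = 46 ≤ 60
    edge-1: 70+36 = 106 ≤ 150
    search-1: 60+36 = 96 > 60
Round 3 — search-1 crashes.
  search-1 sheds 96 req/s: no online neighbours, lost.
No further crashes.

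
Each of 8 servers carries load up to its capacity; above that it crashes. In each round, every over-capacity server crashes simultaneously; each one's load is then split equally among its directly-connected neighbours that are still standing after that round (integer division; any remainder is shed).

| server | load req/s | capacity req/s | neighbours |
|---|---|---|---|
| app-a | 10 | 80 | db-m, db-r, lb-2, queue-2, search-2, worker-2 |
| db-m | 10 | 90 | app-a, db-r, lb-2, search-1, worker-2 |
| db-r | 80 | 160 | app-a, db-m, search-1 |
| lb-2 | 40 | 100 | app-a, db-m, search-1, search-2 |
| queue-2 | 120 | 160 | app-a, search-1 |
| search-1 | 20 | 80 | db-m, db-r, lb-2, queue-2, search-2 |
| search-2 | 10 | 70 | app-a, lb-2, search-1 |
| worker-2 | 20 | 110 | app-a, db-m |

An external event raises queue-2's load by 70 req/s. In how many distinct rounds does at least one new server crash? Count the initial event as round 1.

2

Round 1 — queue-2 at 190 > 160. queue-2 crashes.
  queue-2 sheds 190 req/s to app-a, search-1: 95 each.
    app-a: 10+95 = 105 > 80
    search-1: 20+95 = 115 > 80
Round 2 — app-a, search-1 crash.
  app-a sheds 105 req/s to db-m, db-r, lb-2, search-2, worker-2: 21 each.
    db-m: 10+21 = 31 ≤ 90
    db-r: 80+21 = 101 ≤ 160
    lb-2: 40+21 = 61 ≤ 100
    search-2: 10+21 = 31 ≤ 70
    worker-2: 20+21 = 41 ≤ 110
  search-1 sheds 115 req/s to db-m, db-r, lb-2, search-2: 28 each (3 lost).
    db-m: 31+28 = 59 ≤ 90
    db-r: 101+28 = 129 ≤ 160
    lb-2: 61+28 = 89 ≤ 100
    search-2: 31+28 = 59 ≤ 70
No further crashes.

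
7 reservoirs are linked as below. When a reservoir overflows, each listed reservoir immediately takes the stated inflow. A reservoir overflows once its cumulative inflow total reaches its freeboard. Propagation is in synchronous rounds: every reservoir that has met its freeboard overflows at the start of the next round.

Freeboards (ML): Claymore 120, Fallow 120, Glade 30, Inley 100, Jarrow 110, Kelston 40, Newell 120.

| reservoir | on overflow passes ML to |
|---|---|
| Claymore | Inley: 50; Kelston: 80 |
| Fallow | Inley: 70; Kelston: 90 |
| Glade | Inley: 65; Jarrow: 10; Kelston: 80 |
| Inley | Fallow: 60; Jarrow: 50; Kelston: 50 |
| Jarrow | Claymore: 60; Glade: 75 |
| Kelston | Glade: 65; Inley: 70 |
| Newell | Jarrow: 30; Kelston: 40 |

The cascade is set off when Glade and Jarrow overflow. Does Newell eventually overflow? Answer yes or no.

no

Round 1 — Glade, Jarrow overflow (initial).
  Claymore: +60 → 60 < 120
  Inley: +65 → 65 < 100
  Kelston: +80 → 80 ≥ 40
Round 2 — Kelston overflows.
  Inley: +70 → 135 ≥ 100
Round 3 — Inley overflows.
  Fallow: +60 → 60 < 120
No further overflows.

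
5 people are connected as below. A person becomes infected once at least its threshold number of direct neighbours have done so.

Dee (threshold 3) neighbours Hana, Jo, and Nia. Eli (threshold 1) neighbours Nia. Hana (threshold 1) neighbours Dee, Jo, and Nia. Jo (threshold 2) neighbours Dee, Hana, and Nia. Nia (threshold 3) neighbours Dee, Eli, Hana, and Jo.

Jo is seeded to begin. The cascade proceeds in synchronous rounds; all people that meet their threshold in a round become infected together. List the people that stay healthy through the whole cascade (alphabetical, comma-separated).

Round 1 — Jo becomes infected (initial).
Round 2 — checking thresholds:
  Dee: 1 of 3 neighbours < 3, below threshold.
  Hana: 1 of 3 neighbours ≥ 1, becomes infected.
  Nia: 1 of 4 neighbours < 3, below threshold.
Round 3 — no new infections; cascade stops.

Dee, Eli, Nia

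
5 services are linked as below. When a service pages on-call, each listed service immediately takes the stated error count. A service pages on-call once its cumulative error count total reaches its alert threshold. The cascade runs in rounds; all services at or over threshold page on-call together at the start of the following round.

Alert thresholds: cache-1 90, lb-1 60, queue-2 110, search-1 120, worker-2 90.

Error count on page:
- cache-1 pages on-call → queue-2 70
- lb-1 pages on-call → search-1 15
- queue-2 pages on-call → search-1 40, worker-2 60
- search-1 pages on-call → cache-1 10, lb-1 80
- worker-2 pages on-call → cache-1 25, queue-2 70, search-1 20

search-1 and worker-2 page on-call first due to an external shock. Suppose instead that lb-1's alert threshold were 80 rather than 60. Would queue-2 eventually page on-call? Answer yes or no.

no

With lb-1's alert threshold at 80:
Round 1 — search-1, worker-2 page on-call (initial).
  cache-1: +10+25 → 35 < 90
  lb-1: +80 → 80 ≥ 80
  queue-2: +70 → 70 < 110
Round 2 — lb-1 pages on-call.
No further pages.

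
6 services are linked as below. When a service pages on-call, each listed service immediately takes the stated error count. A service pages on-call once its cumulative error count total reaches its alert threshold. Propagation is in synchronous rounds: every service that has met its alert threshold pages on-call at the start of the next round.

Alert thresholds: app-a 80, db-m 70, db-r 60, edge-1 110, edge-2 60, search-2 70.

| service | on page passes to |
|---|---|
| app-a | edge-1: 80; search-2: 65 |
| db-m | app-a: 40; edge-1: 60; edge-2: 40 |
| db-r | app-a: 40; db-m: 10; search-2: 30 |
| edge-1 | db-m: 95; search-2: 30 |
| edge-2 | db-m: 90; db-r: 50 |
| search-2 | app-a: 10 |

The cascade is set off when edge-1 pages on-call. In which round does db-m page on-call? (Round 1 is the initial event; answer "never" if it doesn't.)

2

Round 1 — edge-1 pages on-call (initial).
  db-m: +95 → 95 ≥ 70
  search-2: +30 → 30 < 70
Round 2 — db-m pages on-call.
  app-a: +40 → 40 < 80
  edge-2: +40 → 40 < 60
No further pages.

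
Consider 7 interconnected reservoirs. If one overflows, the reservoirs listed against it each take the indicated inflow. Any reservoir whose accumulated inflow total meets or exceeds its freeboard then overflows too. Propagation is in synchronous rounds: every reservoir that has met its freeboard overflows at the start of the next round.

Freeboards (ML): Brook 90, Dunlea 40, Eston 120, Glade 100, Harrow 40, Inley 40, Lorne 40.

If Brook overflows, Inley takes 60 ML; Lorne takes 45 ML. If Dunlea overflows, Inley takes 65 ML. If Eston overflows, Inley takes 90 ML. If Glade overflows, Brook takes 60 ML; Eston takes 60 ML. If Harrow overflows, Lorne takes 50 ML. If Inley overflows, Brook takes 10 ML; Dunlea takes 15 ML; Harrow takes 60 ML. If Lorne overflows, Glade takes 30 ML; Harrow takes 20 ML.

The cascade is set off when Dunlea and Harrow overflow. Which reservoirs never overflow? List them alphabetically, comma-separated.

Brook, Eston, Glade

Round 1 — Dunlea, Harrow overflow (initial).
  Inley: +65 → 65 ≥ 40
  Lorne: +50 → 50 ≥ 40
Round 2 — Inley, Lorne overflow.
  Brook: +10 → 10 < 90
  Glade: +30 → 30 < 100
No further overflows.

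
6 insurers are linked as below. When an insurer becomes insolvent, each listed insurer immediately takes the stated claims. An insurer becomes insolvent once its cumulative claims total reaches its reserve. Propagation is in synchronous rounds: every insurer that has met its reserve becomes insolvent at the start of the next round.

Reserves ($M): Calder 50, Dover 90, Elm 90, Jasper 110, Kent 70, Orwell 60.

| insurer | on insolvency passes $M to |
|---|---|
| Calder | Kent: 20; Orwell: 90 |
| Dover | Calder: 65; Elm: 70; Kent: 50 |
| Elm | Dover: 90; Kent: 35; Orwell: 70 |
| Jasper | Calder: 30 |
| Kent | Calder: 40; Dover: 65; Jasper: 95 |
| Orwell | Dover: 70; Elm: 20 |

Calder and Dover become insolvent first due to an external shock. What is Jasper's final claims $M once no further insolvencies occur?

95

Round 1 — Calder, Dover become insolvent (initial).
  Elm: +70 → 70 < 90
  Kent: +20+50 → 70 ≥ 70
  Orwell: +90 → 90 ≥ 60
Round 2 — Kent, Orwell become insolvent.
  Elm: +20 → 90 ≥ 90
  Jasper: +95 → 95 < 110
Round 3 — Elm becomes insolvent.
No further insolvencies.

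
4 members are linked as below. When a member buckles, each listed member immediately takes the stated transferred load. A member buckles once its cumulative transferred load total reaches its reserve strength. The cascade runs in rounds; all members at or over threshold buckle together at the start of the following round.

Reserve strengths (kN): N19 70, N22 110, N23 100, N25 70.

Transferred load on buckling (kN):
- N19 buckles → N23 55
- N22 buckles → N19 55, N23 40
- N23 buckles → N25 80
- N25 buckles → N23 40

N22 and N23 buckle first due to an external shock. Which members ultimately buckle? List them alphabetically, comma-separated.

N22, N23, N25

Round 1 — N22, N23 buckle (initial).
  N19: +55 → 55 < 70
  N25: +80 → 80 ≥ 70
Round 2 — N25 buckles.
No further bucklings.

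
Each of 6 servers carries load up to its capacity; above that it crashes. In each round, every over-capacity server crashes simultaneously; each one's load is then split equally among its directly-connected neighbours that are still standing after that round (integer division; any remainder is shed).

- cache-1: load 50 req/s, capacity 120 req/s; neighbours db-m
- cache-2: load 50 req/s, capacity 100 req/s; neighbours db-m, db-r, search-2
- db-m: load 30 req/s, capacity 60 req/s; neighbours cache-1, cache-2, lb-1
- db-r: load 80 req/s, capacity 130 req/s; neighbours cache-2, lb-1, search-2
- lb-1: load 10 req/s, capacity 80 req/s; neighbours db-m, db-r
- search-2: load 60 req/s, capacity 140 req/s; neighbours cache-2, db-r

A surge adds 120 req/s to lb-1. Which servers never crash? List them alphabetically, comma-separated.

Round 1 — lb-1 at 130 > 80. lb-1 crashes.
  lb-1 sheds 130 req/s to db-m, db-r: 65 each.
    db-m: 30+65 = 95 > 60
    db-r: 80+65 = 145 > 130
Round 2 — db-m, db-r crash.
  db-m sheds 95 req/s to cache-1, cache-2: 47 each (1 lost).
    cache-1: 50+47 = 97 ≤ 120
    cache-2: 50+47 = 97 ≤ 100
  db-r sheds 145 req/s to cache-2, search-2: 72 each (1 lost).
    cache-2: 97+72 = 169 > 100
    search-2: 60+72 = 132 ≤ 140
Round 3 — cache-2 crashes.
  cache-2 sheds 169 req/s to search-2: 169 each.
    search-2: 132+169 = 301 > 140
Round 4 — search-2 crashes.
  search-2 sheds 301 req/s: no online neighbours, lost.
No further crashes.

cache-1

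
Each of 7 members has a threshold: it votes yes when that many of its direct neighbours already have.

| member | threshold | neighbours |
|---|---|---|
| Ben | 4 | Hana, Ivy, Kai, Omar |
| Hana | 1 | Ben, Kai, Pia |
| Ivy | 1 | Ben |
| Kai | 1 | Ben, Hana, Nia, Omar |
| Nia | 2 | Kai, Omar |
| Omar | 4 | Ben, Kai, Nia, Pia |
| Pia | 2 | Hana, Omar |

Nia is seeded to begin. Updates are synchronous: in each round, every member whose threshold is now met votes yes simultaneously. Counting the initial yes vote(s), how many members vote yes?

Round 1 — Nia votes yes (initial).
Round 2 — checking thresholds:
  Kai: 1 of 4 neighbours ≥ 1, votes yes.
  Omar: 1 of 4 neighbours < 4, below threshold.
Round 3 — checking thresholds:
  Ben: 1 of 4 neighbours < 4, below threshold.
  Hana: 1 of 3 neighbours ≥ 1, votes yes.
  Omar: 2 of 4 neighbours < 4, below threshold.
Round 4 — no new yes votes; cascade stops.

3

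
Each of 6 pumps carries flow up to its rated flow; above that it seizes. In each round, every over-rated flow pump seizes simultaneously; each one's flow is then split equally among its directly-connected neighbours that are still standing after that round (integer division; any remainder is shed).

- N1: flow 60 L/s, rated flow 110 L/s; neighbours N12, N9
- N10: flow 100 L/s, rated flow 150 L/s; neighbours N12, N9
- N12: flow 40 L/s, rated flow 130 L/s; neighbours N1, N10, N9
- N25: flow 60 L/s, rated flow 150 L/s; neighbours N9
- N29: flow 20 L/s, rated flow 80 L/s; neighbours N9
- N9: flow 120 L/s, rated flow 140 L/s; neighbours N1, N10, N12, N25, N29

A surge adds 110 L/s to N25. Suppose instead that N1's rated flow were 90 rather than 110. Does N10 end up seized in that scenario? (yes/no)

With N1's rated flow at 90:
Round 1 — N25 at 170 > 150. N25 seizes.
  N25 sheds 170 L/s to N9: 170 each.
    N9: 120+170 = 290 > 140
Round 2 — N9 seizes.
  N9 sheds 290 L/s to N1, N10, N12, N29: 72 each (2 lost).
    N1: 60+72 = 132 > 90
    N10: 100+72 = 172 > 150
    N12: 40+72 = 112 ≤ 130
    N29: 20+72 = 92 > 80
Round 3 — N1, N10, N29 seize.
  N1 sheds 132 L/s to N12: 132 each.
    N12: 112+132 = 244 > 130
  N10 sheds 172 L/s to N12: 172 each.
    N12: 244+172 = 416 > 130
  N29 sheds 92 L/s: no online neighbours, lost.
Round 4 — N12 seizes.
  N12 sheds 416 L/s: no online neighbours, lost.
No further seizures.

yes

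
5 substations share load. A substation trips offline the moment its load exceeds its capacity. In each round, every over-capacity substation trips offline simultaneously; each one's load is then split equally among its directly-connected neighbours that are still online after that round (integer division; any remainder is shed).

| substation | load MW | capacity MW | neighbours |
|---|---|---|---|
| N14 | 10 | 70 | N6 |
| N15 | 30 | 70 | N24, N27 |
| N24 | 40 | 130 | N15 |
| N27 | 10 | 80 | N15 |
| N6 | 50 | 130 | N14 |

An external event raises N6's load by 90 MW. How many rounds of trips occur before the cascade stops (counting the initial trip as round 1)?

2

Round 1 — N6 at 140 > 130. N6 trips offline.
  N6 sheds 140 MW to N14: 140 each.
    N14: 10+140 = 150 > 70
Round 2 — N14 trips offline.
  N14 sheds 150 MW: no online neighbours, lost.
No further trips.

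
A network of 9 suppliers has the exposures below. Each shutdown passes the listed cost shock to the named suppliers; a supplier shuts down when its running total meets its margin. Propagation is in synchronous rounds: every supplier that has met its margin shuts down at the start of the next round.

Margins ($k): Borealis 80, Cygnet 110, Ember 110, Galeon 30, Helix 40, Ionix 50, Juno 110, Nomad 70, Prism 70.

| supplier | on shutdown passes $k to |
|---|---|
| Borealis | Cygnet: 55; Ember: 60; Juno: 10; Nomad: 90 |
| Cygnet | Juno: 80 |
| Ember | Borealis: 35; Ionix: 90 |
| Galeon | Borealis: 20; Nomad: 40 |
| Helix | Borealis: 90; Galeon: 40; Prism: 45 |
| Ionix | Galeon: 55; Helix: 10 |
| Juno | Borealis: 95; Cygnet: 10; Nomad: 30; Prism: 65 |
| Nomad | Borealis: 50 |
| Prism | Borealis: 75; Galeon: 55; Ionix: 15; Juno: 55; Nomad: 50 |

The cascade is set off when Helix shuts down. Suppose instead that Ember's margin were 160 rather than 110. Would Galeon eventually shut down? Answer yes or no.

With Ember's margin at 160:
Round 1 — Helix shuts down (initial).
  Borealis: +90 → 90 ≥ 80
  Galeon: +40 → 40 ≥ 30
  Prism: +45 → 45 < 70
Round 2 — Borealis, Galeon shut down.
  Cygnet: +55 → 55 < 110
  Ember: +60 → 60 < 160
  Juno: +10 → 10 < 110
  Nomad: +90+40 → 130 ≥ 70
Round 3 — Nomad shuts down.
No further shutdowns.

yes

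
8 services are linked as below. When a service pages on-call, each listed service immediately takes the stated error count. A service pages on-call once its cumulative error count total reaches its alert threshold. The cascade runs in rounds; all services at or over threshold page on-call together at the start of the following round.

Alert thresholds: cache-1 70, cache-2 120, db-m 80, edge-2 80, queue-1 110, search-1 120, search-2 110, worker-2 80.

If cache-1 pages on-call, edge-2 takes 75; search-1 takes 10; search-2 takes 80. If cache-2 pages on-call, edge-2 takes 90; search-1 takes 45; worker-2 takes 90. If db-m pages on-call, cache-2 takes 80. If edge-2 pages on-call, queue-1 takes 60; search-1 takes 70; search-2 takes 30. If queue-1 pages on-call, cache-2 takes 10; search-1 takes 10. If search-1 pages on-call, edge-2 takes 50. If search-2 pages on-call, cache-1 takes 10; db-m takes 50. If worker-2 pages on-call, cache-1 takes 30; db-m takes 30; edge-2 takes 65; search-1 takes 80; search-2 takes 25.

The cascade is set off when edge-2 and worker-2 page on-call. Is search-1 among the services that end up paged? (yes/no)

Round 1 — edge-2, worker-2 page on-call (initial).
  cache-1: +30 → 30 < 70
  db-m: +30 → 30 < 80
  queue-1: +60 → 60 < 110
  search-1: +70+80 → 150 ≥ 120
  search-2: +30+25 → 55 < 110
Round 2 — search-1 pages on-call.
No further pages.

yes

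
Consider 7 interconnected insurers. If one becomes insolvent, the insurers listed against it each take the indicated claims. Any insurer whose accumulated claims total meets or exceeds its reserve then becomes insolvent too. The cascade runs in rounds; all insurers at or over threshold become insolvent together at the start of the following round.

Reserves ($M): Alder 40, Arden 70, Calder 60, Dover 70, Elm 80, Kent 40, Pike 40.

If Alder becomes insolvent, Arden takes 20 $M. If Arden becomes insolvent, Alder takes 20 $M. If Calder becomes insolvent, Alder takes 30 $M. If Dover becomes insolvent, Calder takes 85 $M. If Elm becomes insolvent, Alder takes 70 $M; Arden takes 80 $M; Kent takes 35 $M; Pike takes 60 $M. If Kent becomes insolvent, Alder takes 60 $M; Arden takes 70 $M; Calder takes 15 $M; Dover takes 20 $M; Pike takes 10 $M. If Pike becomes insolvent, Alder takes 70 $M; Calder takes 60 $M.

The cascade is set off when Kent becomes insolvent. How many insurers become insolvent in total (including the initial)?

Round 1 — Kent becomes insolvent (initial).
  Alder: +60 → 60 ≥ 40
  Arden: +70 → 70 ≥ 70
  Calder: +15 → 15 < 60
  Dover: +20 → 20 < 70
  Pike: +10 → 10 < 40
Round 2 — Alder, Arden become insolvent.
No further insolvencies.

3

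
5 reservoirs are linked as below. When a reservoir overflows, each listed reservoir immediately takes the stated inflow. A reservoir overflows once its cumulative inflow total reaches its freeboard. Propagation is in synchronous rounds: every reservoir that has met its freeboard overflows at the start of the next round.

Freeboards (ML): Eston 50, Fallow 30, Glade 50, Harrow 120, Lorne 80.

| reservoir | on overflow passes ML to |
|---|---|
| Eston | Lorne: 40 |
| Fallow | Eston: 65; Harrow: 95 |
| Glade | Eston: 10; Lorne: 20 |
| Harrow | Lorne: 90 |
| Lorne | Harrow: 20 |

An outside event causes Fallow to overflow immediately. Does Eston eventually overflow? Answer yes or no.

Round 1 — Fallow overflows (initial).
  Eston: +65 → 65 ≥ 50
  Harrow: +95 → 95 < 120
Round 2 — Eston overflows.
  Lorne: +40 → 40 < 80
No further overflows.

yes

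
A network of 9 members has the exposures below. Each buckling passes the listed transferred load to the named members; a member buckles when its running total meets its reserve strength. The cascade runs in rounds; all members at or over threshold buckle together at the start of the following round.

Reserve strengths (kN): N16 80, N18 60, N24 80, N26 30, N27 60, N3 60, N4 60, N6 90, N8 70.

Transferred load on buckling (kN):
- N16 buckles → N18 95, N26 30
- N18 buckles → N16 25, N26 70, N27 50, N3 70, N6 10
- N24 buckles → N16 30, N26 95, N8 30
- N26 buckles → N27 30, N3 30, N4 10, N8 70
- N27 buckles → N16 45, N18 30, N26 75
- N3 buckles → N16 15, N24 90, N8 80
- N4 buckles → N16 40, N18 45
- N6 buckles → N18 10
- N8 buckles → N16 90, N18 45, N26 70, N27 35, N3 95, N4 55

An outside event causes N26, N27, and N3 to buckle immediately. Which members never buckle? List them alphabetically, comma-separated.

Round 1 — N26, N27, N3 buckle (initial).
  N16: +45+15 → 60 < 80
  N18: +30 → 30 < 60
  N24: +90 → 90 ≥ 80
  N4: +10 → 10 < 60
  N8: +70+80 → 150 ≥ 70
Round 2 — N24, N8 buckle.
  N16: +30+90 → 180 ≥ 80
  N18: +45 → 75 ≥ 60
  N4: +55 → 65 ≥ 60
Round 3 — N16, N18, N4 buckle.
  N6: +10 → 10 < 90
No further bucklings.

N6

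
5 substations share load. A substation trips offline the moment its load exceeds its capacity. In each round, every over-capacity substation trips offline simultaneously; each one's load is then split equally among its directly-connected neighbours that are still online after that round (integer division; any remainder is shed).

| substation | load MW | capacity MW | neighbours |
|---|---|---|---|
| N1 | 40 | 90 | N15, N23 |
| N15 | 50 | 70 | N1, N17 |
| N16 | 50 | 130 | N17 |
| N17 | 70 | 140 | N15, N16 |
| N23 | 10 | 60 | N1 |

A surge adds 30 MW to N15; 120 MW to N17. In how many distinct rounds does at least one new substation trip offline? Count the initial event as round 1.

3

Round 1 — N15 at 80 > 70; N17 at 190 > 140. N15, N17 trip offline.
  N15 sheds 80 MW to N1: 80 each.
    N1: 40+80 = 120 > 90
  N17 sheds 190 MW to N16: 190 each.
    N16: 50+190 = 240 > 130
Round 2 — N1, N16 trip offline.
  N1 sheds 120 MW to N23: 120 each.
    N23: 10+120 = 130 > 60
  N16 sheds 240 MW: no online neighbours, lost.
Round 3 — N23 trips offline.
  N23 sheds 130 MW: no online neighbours, lost.
No further trips.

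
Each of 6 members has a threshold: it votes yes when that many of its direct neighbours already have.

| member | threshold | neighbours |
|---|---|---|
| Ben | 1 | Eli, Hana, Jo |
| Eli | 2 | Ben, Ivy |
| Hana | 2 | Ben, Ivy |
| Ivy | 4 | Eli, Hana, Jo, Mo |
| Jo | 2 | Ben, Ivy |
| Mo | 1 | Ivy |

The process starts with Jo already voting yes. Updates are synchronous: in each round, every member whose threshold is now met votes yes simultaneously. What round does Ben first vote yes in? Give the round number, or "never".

2

Round 1 — Jo votes yes (initial).
Round 2 — checking thresholds:
  Ben: 1 of 3 neighbours ≥ 1, votes yes.
  Ivy: 1 of 4 neighbours < 4, holds.
Round 3 — no new yes votes; cascade stops.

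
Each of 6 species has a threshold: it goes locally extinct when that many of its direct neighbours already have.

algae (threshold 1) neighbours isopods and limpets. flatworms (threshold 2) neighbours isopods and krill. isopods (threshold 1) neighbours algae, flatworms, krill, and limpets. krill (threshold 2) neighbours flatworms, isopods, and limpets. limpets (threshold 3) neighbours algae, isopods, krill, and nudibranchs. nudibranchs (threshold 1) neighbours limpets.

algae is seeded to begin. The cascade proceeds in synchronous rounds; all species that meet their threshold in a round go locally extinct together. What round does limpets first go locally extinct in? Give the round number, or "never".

never

Round 1 — algae goes locally extinct (initial).
Round 2 — checking thresholds:
  isopods: 1 of 4 neighbours ≥ 1, goes locally extinct.
  limpets: 1 of 4 neighbours < 3, not yet.
Round 3 — no new extinctions; cascade stops.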